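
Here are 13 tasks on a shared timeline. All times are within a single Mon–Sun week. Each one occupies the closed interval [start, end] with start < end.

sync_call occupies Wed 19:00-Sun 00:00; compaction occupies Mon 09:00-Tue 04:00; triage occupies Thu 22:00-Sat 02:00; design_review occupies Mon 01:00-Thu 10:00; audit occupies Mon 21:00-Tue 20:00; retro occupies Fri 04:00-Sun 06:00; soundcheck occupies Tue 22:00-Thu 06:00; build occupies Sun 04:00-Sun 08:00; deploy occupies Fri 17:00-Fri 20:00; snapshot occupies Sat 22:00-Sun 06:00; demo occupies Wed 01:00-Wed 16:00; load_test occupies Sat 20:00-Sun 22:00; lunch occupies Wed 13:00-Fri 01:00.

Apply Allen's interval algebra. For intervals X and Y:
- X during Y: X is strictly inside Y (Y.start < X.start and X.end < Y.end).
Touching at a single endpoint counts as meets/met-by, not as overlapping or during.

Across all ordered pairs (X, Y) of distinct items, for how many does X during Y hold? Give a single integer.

11

Checking all 156 ordered pairs for relation 'during'; matching pairs in alphabetical order:
(audit, design_review): audit during design_review ✓
(build, load_test): build during load_test ✓
(compaction, design_review): compaction during design_review ✓
(demo, design_review): demo during design_review ✓
(demo, soundcheck): demo during soundcheck ✓
(deploy, retro): deploy during retro ✓
(deploy, sync_call): deploy during sync_call ✓
(deploy, triage): deploy during triage ✓
(snapshot, load_test): snapshot during load_test ✓
(soundcheck, design_review): soundcheck during design_review ✓
(triage, sync_call): triage during sync_call ✓
Count: 11.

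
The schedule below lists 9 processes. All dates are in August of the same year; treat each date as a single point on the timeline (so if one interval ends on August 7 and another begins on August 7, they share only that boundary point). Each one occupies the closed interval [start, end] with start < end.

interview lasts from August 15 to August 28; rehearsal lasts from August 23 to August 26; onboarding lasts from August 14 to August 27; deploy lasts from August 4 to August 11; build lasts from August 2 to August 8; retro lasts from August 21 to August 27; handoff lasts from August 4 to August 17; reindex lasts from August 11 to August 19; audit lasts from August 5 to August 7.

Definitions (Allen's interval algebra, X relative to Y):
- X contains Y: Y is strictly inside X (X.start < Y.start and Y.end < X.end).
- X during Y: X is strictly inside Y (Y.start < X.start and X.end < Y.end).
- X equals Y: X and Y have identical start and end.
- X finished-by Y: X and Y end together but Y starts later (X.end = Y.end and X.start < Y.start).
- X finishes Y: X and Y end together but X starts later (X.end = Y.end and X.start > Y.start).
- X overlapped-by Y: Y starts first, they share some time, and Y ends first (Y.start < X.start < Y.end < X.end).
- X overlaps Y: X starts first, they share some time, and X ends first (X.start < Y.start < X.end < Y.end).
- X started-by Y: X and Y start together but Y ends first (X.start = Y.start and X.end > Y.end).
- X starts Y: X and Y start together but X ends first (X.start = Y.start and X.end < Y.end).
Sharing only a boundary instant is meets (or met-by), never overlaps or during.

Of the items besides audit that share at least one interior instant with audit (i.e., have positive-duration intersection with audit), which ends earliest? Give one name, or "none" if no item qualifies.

Target audit = [August 5, August 7].
build [August 2, August 8] → contains → candidate.
deploy [August 4, August 11] → contains → candidate.
handoff [August 4, August 17] → contains → candidate.
interview [August 15, August 28] → after → excluded.
onboarding [August 14, August 27] → after → excluded.
rehearsal [August 23, August 26] → after → excluded.
reindex [August 11, August 19] → after → excluded.
retro [August 21, August 27] → after → excluded.
Among candidates, earliest end is August 8 → build.

build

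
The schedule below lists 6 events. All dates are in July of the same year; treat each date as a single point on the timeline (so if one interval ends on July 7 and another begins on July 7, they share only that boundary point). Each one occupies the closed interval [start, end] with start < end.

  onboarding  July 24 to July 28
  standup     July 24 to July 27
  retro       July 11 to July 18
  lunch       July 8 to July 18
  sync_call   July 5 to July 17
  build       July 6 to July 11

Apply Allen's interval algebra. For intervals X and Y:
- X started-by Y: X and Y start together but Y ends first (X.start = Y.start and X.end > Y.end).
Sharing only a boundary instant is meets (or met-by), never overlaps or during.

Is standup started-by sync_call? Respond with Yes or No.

No

standup = [July 24, July 27], sync_call = [July 5, July 17].
Actual relation of standup to sync_call: after.
Asked whether 'started-by' holds → No.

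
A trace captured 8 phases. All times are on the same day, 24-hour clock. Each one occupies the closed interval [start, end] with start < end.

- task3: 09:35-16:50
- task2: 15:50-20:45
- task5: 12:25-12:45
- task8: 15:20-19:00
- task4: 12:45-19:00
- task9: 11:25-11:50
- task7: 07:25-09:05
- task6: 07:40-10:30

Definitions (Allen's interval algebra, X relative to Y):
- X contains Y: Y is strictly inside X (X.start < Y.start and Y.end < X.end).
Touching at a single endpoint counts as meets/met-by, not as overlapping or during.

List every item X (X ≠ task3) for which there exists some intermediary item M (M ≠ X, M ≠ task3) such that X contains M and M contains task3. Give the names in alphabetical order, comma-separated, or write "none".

none

Target task3 = [09:35, 16:50].
Intermediaries M with M contains task3: none.
Union: none.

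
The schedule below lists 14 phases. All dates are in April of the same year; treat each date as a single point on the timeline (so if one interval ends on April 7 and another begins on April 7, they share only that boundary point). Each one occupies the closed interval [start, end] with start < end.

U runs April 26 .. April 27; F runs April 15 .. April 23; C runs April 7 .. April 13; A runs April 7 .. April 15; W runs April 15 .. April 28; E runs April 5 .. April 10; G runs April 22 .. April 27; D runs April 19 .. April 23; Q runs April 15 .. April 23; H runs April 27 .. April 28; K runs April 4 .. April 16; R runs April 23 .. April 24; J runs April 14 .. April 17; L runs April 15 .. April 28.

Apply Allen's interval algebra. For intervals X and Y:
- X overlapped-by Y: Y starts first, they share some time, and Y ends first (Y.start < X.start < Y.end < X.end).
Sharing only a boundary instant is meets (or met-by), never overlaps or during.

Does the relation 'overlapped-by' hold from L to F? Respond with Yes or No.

No

L = [April 15, April 28], F = [April 15, April 23].
Actual relation of L to F: started-by.
Asked whether 'overlapped-by' holds → No.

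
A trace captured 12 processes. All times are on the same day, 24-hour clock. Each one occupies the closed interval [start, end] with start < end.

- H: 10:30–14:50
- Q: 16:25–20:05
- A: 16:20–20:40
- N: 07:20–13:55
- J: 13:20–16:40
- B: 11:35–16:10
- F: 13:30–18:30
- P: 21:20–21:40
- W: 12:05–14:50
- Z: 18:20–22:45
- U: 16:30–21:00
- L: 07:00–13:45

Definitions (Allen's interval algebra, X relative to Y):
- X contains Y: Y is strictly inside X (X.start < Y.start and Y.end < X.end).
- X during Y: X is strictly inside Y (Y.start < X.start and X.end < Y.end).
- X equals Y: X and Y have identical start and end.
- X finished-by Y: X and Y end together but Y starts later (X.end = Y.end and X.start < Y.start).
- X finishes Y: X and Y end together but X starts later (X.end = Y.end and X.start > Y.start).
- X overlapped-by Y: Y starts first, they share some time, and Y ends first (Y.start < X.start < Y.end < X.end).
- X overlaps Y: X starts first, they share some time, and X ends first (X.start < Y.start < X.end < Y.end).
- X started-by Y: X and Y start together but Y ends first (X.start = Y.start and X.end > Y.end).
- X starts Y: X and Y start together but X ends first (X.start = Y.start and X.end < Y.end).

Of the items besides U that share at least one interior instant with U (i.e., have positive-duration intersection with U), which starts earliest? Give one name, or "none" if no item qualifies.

J

Target U = [16:30, 21:00].
A [16:20, 20:40] → overlaps → candidate.
B [11:35, 16:10] → before → excluded.
F [13:30, 18:30] → overlaps → candidate.
H [10:30, 14:50] → before → excluded.
J [13:20, 16:40] → overlaps → candidate.
L [07:00, 13:45] → before → excluded.
N [07:20, 13:55] → before → excluded.
P [21:20, 21:40] → after → excluded.
Q [16:25, 20:05] → overlaps → candidate.
W [12:05, 14:50] → before → excluded.
Z [18:20, 22:45] → overlapped-by → candidate.
Among candidates, earliest start is 13:20 → J.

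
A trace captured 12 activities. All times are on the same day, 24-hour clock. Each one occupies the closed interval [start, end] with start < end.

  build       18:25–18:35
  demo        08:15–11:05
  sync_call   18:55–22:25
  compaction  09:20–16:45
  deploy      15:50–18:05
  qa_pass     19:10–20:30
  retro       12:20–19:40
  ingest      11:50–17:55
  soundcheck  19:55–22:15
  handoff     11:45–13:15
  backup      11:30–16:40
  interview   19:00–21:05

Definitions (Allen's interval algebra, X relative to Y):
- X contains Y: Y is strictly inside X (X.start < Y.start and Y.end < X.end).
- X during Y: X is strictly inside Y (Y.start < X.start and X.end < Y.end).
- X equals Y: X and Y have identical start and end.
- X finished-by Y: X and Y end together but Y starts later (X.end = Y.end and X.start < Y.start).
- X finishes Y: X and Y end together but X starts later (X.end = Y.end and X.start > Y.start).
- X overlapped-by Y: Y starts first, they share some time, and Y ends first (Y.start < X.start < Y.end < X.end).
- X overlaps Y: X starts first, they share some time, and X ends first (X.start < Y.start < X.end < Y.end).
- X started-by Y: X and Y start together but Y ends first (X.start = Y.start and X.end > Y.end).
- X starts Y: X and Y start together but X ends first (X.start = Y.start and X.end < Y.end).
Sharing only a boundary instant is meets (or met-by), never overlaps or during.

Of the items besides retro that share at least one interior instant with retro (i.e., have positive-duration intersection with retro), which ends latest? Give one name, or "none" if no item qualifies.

sync_call

Target retro = [12:20, 19:40].
backup [11:30, 16:40] → overlaps → candidate.
build [18:25, 18:35] → during → candidate.
compaction [09:20, 16:45] → overlaps → candidate.
demo [08:15, 11:05] → before → excluded.
deploy [15:50, 18:05] → during → candidate.
handoff [11:45, 13:15] → overlaps → candidate.
ingest [11:50, 17:55] → overlaps → candidate.
interview [19:00, 21:05] → overlapped-by → candidate.
qa_pass [19:10, 20:30] → overlapped-by → candidate.
soundcheck [19:55, 22:15] → after → excluded.
sync_call [18:55, 22:25] → overlapped-by → candidate.
Among candidates, latest end is 22:25 → sync_call.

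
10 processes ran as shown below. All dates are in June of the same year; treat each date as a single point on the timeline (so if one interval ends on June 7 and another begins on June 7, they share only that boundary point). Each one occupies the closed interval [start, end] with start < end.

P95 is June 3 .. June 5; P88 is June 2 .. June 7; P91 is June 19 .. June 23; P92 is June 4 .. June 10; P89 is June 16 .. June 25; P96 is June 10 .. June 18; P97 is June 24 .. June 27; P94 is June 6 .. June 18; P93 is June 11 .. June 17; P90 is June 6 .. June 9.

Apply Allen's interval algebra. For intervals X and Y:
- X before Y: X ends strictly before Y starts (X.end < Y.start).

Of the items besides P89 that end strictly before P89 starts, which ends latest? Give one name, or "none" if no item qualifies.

Target P89 = [June 16, June 25].
P88 [June 2, June 7] → before → candidate.
P90 [June 6, June 9] → before → candidate.
P91 [June 19, June 23] → during → excluded.
P92 [June 4, June 10] → before → candidate.
P93 [June 11, June 17] → overlaps → excluded.
P94 [June 6, June 18] → overlaps → excluded.
P95 [June 3, June 5] → before → candidate.
P96 [June 10, June 18] → overlaps → excluded.
P97 [June 24, June 27] → overlapped-by → excluded.
Among candidates, latest end is June 10 → P92.

P92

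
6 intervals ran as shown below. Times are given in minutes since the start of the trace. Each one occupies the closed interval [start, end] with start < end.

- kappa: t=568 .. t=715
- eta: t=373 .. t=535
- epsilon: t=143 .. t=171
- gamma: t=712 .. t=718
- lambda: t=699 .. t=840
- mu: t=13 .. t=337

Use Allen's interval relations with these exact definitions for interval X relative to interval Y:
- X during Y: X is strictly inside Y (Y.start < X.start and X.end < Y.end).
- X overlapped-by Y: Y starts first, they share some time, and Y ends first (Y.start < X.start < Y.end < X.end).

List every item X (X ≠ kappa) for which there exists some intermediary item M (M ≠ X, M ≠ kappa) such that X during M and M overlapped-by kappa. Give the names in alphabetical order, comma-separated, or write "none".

gamma

Target kappa = [t=568, t=715].
Intermediaries M with M overlapped-by kappa: gamma, lambda.
Via gamma — items with X during gamma: none.
Via lambda — items with X during lambda: gamma.
Union: gamma.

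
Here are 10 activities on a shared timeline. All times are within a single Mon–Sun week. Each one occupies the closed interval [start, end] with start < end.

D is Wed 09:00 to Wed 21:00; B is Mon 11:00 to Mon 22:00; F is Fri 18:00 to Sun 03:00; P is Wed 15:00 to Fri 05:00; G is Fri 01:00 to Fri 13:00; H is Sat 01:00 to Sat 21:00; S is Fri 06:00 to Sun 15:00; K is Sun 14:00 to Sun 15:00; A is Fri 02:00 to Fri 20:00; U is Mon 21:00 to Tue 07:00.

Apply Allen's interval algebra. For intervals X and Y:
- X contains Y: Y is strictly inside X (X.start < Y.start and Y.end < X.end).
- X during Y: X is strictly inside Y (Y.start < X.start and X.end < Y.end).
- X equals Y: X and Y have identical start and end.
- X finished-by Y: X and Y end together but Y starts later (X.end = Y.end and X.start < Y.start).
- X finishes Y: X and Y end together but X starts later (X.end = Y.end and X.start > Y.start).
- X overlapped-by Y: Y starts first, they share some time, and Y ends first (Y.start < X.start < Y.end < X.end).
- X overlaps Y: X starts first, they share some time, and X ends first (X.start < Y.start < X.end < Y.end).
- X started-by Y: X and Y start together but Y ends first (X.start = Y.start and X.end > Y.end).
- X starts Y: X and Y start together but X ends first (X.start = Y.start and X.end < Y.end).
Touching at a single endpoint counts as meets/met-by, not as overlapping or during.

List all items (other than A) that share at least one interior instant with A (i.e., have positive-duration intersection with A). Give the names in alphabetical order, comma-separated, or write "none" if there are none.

Target A = [Fri 02:00, Fri 20:00].
B [Mon 11:00, Mon 22:00] → before → no.
D [Wed 09:00, Wed 21:00] → before → no.
F [Fri 18:00, Sun 03:00] → overlapped-by → yes.
G [Fri 01:00, Fri 13:00] → overlaps → yes.
H [Sat 01:00, Sat 21:00] → after → no.
K [Sun 14:00, Sun 15:00] → after → no.
P [Wed 15:00, Fri 05:00] → overlaps → yes.
S [Fri 06:00, Sun 15:00] → overlapped-by → yes.
U [Mon 21:00, Tue 07:00] → before → no.
Result: F, G, P, S.

F, G, P, S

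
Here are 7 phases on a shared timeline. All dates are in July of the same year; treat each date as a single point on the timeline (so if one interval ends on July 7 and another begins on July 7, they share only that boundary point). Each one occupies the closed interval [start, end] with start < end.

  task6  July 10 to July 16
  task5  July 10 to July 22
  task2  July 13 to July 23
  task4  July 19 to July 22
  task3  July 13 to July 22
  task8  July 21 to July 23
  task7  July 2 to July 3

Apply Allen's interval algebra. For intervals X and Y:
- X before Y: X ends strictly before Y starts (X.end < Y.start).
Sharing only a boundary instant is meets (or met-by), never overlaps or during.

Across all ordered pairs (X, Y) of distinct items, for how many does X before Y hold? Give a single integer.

Checking all 42 ordered pairs for relation 'before'; matching pairs in alphabetical order:
(task6, task4): task6 before task4 ✓
(task6, task8): task6 before task8 ✓
(task7, task2): task7 before task2 ✓
(task7, task3): task7 before task3 ✓
(task7, task4): task7 before task4 ✓
(task7, task5): task7 before task5 ✓
(task7, task6): task7 before task6 ✓
(task7, task8): task7 before task8 ✓
Count: 8.

8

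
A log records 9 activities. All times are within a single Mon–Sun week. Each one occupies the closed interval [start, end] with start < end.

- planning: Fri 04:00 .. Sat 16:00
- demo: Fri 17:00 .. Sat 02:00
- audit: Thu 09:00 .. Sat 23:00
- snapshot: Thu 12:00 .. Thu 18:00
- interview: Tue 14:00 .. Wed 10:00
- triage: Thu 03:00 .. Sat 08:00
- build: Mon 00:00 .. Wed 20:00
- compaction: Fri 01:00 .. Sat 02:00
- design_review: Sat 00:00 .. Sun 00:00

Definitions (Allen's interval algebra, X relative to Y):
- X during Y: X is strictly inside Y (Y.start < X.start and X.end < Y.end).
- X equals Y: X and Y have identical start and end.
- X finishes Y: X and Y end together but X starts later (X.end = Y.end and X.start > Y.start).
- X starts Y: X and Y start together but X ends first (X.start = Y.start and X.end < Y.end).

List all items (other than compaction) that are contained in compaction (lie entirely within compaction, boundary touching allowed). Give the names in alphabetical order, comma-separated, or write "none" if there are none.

Target compaction = [Fri 01:00, Sat 02:00].
audit [Thu 09:00, Sat 23:00] → contains → no.
build [Mon 00:00, Wed 20:00] → before → no.
demo [Fri 17:00, Sat 02:00] → finishes → yes.
design_review [Sat 00:00, Sun 00:00] → overlapped-by → no.
interview [Tue 14:00, Wed 10:00] → before → no.
planning [Fri 04:00, Sat 16:00] → overlapped-by → no.
snapshot [Thu 12:00, Thu 18:00] → before → no.
triage [Thu 03:00, Sat 08:00] → contains → no.
Result: demo.

demo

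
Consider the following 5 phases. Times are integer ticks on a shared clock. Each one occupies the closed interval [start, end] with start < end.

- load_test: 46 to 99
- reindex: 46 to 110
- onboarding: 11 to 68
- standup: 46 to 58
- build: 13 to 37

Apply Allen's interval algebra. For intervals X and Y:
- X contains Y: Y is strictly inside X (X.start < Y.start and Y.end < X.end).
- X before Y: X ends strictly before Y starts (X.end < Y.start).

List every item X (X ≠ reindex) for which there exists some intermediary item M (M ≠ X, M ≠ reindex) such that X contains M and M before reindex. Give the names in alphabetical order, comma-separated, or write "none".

onboarding

Target reindex = [46, 110].
Intermediaries M with M before reindex: build.
Via build — items with X contains build: onboarding.
Union: onboarding.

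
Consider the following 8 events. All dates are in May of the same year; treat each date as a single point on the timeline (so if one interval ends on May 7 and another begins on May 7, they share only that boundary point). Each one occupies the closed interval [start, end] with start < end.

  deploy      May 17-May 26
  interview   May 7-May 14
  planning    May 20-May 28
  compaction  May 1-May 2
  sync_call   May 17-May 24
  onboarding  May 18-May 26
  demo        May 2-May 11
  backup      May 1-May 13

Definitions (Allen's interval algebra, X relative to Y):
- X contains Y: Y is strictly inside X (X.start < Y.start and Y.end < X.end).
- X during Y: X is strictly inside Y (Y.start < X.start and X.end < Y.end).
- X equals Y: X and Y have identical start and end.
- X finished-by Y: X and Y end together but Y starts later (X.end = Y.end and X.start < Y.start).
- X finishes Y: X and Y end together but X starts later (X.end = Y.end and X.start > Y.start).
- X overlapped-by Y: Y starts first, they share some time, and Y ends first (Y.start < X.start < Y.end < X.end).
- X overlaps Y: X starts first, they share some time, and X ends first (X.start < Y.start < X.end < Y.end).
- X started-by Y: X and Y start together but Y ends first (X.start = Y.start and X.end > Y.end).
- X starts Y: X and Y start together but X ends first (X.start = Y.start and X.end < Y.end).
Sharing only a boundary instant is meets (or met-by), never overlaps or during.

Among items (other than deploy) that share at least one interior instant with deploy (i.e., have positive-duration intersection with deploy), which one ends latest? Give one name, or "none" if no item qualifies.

Target deploy = [May 17, May 26].
backup [May 1, May 13] → before → excluded.
compaction [May 1, May 2] → before → excluded.
demo [May 2, May 11] → before → excluded.
interview [May 7, May 14] → before → excluded.
onboarding [May 18, May 26] → finishes → candidate.
planning [May 20, May 28] → overlapped-by → candidate.
sync_call [May 17, May 24] → starts → candidate.
Among candidates, latest end is May 28 → planning.

planning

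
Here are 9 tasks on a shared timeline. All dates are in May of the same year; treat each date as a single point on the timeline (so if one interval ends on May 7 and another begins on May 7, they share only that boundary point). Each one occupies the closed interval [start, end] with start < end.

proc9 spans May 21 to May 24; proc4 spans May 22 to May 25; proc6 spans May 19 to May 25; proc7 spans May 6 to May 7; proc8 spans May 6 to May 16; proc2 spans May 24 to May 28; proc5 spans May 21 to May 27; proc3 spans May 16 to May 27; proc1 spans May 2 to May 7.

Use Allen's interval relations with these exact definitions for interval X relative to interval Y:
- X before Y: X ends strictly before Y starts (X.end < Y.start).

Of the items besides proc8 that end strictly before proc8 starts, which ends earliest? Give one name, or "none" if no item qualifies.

Target proc8 = [May 6, May 16].
proc1 [May 2, May 7] → overlaps → excluded.
proc2 [May 24, May 28] → after → excluded.
proc3 [May 16, May 27] → met-by → excluded.
proc4 [May 22, May 25] → after → excluded.
proc5 [May 21, May 27] → after → excluded.
proc6 [May 19, May 25] → after → excluded.
proc7 [May 6, May 7] → starts → excluded.
proc9 [May 21, May 24] → after → excluded.
No candidates → none.

none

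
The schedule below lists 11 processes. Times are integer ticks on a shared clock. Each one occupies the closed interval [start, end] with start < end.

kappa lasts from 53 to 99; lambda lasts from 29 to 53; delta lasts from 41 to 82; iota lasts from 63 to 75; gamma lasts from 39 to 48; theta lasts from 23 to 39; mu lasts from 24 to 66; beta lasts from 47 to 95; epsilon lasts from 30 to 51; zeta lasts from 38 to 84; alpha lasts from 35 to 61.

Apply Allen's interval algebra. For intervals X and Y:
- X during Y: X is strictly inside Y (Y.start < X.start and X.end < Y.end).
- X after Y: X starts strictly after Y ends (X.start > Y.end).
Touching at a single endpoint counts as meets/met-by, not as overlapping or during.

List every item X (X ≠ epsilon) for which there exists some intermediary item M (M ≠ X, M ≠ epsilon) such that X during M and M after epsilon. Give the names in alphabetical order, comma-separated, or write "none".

Target epsilon = [30, 51].
Intermediaries M with M after epsilon: iota, kappa.
Via iota — items with X during iota: none.
Via kappa — items with X during kappa: iota.
Union: iota.

iota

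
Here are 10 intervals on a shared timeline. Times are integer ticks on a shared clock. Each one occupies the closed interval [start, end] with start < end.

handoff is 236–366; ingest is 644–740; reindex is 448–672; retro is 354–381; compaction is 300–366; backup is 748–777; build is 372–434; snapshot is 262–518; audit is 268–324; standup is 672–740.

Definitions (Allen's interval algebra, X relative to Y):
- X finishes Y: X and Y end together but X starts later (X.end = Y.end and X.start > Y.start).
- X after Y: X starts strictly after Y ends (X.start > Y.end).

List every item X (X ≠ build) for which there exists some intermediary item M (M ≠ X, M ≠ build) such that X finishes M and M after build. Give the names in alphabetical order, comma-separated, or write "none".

standup

Target build = [372, 434].
Intermediaries M with M after build: backup, ingest, reindex, standup.
Via backup — items with X finishes backup: none.
Via ingest — items with X finishes ingest: standup.
Via reindex — items with X finishes reindex: none.
Via standup — items with X finishes standup: none.
Union: standup.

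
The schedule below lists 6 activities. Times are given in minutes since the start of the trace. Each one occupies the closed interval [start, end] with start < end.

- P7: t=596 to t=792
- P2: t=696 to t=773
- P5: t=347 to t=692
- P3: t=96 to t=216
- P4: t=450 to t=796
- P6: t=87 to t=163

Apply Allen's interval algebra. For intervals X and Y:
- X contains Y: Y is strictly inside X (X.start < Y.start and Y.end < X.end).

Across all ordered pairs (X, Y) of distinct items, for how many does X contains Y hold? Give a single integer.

3

Checking all 30 ordered pairs for relation 'contains'; matching pairs in alphabetical order:
(P4, P2): P4 contains P2 ✓
(P4, P7): P4 contains P7 ✓
(P7, P2): P7 contains P2 ✓
Count: 3.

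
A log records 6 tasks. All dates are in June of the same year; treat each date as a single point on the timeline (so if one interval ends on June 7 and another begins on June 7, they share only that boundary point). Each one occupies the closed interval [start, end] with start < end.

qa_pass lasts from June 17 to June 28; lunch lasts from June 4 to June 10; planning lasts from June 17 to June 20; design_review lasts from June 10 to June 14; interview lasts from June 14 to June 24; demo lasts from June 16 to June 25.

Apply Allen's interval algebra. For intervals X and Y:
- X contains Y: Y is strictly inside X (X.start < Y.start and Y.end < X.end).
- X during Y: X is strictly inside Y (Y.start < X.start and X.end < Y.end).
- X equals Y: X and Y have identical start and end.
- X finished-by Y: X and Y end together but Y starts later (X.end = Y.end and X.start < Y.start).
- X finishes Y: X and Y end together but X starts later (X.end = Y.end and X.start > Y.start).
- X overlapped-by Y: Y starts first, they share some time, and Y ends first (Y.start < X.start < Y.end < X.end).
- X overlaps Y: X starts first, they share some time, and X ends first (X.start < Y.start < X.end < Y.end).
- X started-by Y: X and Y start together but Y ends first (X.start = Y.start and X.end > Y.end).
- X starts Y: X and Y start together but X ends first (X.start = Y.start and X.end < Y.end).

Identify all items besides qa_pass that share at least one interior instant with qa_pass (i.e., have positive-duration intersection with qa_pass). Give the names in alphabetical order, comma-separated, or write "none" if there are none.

Target qa_pass = [June 17, June 28].
demo [June 16, June 25] → overlaps → yes.
design_review [June 10, June 14] → before → no.
interview [June 14, June 24] → overlaps → yes.
lunch [June 4, June 10] → before → no.
planning [June 17, June 20] → starts → yes.
Result: demo, interview, planning.

demo, interview, planning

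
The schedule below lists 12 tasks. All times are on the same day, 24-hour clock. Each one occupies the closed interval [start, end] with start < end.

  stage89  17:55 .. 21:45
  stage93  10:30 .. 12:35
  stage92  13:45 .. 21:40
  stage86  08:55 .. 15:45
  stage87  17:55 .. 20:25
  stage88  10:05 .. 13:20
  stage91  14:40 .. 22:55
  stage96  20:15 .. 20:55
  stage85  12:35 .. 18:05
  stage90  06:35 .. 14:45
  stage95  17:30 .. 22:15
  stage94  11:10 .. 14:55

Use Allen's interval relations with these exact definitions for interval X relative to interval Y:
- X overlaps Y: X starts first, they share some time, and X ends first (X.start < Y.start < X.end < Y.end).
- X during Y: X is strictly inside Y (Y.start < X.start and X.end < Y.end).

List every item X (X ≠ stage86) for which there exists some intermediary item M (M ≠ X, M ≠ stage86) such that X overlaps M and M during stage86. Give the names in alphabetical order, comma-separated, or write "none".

Target stage86 = [08:55, 15:45].
Intermediaries M with M during stage86: stage88, stage93, stage94.
Via stage88 — items with X overlaps stage88: none.
Via stage93 — items with X overlaps stage93: none.
Via stage94 — items with X overlaps stage94: stage88, stage90, stage93.
Union: stage88, stage90, stage93.

stage88, stage90, stage93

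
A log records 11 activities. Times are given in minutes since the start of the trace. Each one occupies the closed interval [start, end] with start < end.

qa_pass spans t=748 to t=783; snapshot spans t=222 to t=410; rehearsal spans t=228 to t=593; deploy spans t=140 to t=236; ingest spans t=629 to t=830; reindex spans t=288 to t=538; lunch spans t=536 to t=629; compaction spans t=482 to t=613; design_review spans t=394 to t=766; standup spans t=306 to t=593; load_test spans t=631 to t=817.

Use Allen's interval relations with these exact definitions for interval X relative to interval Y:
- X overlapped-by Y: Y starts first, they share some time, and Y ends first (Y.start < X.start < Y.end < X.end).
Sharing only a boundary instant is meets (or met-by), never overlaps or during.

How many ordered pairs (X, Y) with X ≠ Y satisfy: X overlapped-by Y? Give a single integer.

20

Checking all 110 ordered pairs for relation 'overlapped-by'; matching pairs in alphabetical order:
(compaction, rehearsal): compaction overlapped-by rehearsal ✓
(compaction, reindex): compaction overlapped-by reindex ✓
(compaction, standup): compaction overlapped-by standup ✓
(design_review, rehearsal): design_review overlapped-by rehearsal ✓
(design_review, reindex): design_review overlapped-by reindex ✓
(design_review, snapshot): design_review overlapped-by snapshot ✓
(design_review, standup): design_review overlapped-by standup ✓
(ingest, design_review): ingest overlapped-by design_review ✓
(load_test, design_review): load_test overlapped-by design_review ✓
(lunch, compaction): lunch overlapped-by compaction ✓
(lunch, rehearsal): lunch overlapped-by rehearsal ✓
(lunch, reindex): lunch overlapped-by reindex ✓
(lunch, standup): lunch overlapped-by standup ✓
(qa_pass, design_review): qa_pass overlapped-by design_review ✓
(rehearsal, deploy): rehearsal overlapped-by deploy ✓
(rehearsal, snapshot): rehearsal overlapped-by snapshot ✓
(reindex, snapshot): reindex overlapped-by snapshot ✓
(snapshot, deploy): snapshot overlapped-by deploy ✓
(standup, reindex): standup overlapped-by reindex ✓
(standup, snapshot): standup overlapped-by snapshot ✓
Count: 20.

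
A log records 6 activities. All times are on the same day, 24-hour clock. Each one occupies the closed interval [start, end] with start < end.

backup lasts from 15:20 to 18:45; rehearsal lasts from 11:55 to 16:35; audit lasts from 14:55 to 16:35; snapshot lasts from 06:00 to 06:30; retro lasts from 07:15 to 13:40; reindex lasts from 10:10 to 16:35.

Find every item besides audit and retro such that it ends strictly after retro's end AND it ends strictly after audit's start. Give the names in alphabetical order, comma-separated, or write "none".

Conditions: its end is strictly after retro's end (X.end > 13:40) AND its end is strictly after audit's start (X.end > 14:55).
backup: end 18:45 > 13:40? ✓; end 18:45 > 14:55? ✓ → yes.
rehearsal: end 16:35 > 13:40? ✓; end 16:35 > 14:55? ✓ → yes.
reindex: end 16:35 > 13:40? ✓; end 16:35 > 14:55? ✓ → yes.
snapshot: end 06:30 > 13:40? ✗; end 06:30 > 14:55? ✗ → no.
Result: backup, rehearsal, reindex.

backup, rehearsal, reindex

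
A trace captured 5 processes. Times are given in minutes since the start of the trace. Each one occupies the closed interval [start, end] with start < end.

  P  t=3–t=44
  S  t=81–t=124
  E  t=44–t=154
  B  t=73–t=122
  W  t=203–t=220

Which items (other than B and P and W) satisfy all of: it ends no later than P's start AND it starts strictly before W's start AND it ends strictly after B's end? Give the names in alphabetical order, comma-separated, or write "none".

Conditions: its end is no later than P's start (X.end <= t=3) AND its start is strictly before W's start (X.start < t=203) AND its end is strictly after B's end (X.end > t=122).
E: end t=154 <= t=3? ✗; start t=44 < t=203? ✓; end t=154 > t=122? ✓ → no.
S: end t=124 <= t=3? ✗; start t=81 < t=203? ✓; end t=124 > t=122? ✓ → no.
Result: none.

none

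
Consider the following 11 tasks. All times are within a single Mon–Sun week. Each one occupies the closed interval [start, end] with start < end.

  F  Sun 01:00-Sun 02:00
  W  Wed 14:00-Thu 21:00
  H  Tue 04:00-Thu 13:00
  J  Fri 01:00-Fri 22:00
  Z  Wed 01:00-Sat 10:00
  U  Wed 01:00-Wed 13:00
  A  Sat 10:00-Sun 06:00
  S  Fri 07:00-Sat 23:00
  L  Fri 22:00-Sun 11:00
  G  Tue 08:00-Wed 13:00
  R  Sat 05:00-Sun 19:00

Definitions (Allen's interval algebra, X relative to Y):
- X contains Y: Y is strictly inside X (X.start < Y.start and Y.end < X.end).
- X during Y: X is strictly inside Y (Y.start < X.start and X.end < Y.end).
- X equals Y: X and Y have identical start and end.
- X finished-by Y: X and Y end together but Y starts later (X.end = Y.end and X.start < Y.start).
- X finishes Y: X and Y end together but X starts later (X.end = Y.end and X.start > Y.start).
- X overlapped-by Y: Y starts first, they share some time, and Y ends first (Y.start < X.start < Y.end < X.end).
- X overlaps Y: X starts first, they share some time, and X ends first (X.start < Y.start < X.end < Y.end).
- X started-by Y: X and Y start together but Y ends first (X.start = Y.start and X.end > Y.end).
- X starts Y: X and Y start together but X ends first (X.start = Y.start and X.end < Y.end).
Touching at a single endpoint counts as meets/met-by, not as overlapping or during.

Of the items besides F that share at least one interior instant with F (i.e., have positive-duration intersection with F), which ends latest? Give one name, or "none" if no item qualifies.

R

Target F = [Sun 01:00, Sun 02:00].
A [Sat 10:00, Sun 06:00] → contains → candidate.
G [Tue 08:00, Wed 13:00] → before → excluded.
H [Tue 04:00, Thu 13:00] → before → excluded.
J [Fri 01:00, Fri 22:00] → before → excluded.
L [Fri 22:00, Sun 11:00] → contains → candidate.
R [Sat 05:00, Sun 19:00] → contains → candidate.
S [Fri 07:00, Sat 23:00] → before → excluded.
U [Wed 01:00, Wed 13:00] → before → excluded.
W [Wed 14:00, Thu 21:00] → before → excluded.
Z [Wed 01:00, Sat 10:00] → before → excluded.
Among candidates, latest end is Sun 19:00 → R.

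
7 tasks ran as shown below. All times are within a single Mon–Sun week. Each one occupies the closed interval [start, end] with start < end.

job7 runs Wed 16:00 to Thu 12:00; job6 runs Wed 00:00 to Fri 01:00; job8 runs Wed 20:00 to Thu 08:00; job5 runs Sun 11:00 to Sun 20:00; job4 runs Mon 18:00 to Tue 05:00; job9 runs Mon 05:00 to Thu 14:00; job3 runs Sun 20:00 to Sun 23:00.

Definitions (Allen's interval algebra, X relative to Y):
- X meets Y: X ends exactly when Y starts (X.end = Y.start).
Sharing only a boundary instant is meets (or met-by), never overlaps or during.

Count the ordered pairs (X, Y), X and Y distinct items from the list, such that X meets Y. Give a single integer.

1

Checking all 42 ordered pairs for relation 'meets'; matching pairs in alphabetical order:
(job5, job3): job5 meets job3 ✓
Count: 1.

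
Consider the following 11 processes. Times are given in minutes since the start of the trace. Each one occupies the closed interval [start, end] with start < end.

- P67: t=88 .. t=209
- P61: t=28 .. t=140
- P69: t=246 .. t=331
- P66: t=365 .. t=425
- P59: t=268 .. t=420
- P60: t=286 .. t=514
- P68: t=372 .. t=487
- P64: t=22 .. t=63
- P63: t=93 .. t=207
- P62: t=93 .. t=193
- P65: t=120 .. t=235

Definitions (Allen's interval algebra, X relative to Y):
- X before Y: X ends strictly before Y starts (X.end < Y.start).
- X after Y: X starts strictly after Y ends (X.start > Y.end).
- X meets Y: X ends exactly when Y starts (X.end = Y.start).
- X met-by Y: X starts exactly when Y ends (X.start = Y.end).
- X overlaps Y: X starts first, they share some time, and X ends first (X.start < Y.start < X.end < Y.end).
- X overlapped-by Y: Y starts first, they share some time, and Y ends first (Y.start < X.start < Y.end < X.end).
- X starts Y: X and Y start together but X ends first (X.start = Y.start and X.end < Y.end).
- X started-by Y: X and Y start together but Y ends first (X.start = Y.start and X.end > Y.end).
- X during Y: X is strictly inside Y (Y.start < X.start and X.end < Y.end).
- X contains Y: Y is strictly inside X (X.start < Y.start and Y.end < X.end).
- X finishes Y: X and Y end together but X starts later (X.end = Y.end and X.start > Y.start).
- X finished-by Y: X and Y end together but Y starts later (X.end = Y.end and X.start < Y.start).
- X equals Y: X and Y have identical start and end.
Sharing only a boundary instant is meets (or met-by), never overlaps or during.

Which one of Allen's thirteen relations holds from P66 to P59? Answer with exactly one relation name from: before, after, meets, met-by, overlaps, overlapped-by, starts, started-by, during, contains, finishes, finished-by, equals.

P66 = [t=365, t=425]; P59 = [t=268, t=420].
Compare endpoints: P66.start > P59.start, P66.start < P59.end, P66.end > P59.start, P66.end > P59.end.
That pattern is 'overlapped-by'.

overlapped-by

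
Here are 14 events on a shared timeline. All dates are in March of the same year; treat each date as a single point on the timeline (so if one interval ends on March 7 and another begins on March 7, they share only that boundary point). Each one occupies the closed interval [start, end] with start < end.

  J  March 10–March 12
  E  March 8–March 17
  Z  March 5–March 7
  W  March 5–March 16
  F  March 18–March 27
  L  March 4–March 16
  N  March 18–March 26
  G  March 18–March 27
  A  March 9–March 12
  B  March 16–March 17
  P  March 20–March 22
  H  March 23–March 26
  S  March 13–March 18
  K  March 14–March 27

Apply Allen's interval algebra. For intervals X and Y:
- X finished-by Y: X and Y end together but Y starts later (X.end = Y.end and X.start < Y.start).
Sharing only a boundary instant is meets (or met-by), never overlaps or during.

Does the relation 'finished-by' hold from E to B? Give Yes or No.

E = [March 8, March 17], B = [March 16, March 17].
Actual relation of E to B: finished-by.
Asked whether 'finished-by' holds → Yes.

Yes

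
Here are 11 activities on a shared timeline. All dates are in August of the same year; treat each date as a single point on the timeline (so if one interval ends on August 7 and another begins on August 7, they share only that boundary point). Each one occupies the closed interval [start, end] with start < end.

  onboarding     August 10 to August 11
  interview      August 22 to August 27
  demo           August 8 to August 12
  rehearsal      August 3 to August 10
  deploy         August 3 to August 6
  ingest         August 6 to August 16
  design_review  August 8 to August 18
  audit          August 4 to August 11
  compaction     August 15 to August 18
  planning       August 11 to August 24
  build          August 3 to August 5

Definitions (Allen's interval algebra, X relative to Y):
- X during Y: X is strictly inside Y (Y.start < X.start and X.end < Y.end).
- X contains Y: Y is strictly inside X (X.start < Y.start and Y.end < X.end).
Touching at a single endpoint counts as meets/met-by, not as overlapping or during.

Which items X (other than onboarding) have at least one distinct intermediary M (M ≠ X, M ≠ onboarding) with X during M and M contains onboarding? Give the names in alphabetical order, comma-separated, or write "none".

demo

Target onboarding = [August 10, August 11].
Intermediaries M with M contains onboarding: demo, design_review, ingest.
Via demo — items with X during demo: none.
Via design_review — items with X during design_review: none.
Via ingest — items with X during ingest: demo.
Union: demo.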